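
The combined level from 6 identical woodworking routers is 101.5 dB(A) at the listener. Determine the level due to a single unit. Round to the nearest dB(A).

Dividing the total intensity by 6 lowers the level by 10·log₁₀ 6 = 7.782 dB: L₁ = 101.5 − 7.782.

94 dB(A)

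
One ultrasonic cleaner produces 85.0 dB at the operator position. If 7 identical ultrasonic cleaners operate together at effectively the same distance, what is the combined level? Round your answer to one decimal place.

With 7 equal, uncorrelated contributions the intensity is 7× that of one unit, giving a rise of 10·log₁₀ 7.
L_total = 85.0 + 10·log₁₀(7) = 85.0 + 8.451 = 93.45 dB.

93.5 dB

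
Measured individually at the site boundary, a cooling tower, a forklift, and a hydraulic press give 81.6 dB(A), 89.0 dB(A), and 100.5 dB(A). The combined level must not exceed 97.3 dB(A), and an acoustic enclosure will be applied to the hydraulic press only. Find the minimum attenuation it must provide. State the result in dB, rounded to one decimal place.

4.0 dB

Everything except the hydraulic press sums to 10^(81.6/10) + 10^(89.0/10) = 9.389e+08 in linear terms, 89.73 dB(A).
To meet 97.3 dB(A) overall, the treated hydraulic press may contribute at most 10^(97.3/10) − 9.389e+08 = 4.431e+09, i.e. 96.47 dB(A).
Required insertion loss = 100.5 − 96.47 = 4.03 dB.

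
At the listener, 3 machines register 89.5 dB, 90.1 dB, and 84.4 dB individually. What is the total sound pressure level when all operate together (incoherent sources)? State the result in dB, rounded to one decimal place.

For uncorrelated sources the intensities add, so convert each level to linear form, sum, and take 10·log₁₀ of the total.
Σ 10^(L/10) = 10^(89.5/10) + 10^(90.1/10) + 10^(84.4/10) = 2.190e+09.
L_total = 10·log₁₀(2.190e+09) = 93.40 dB.

93.4 dB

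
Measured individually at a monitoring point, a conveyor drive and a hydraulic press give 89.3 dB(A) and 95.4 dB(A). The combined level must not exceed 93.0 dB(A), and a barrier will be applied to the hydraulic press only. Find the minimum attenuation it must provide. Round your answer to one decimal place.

4.8 dB

Everything except the hydraulic press sums to 10^(89.3/10) = 8.511e+08 in linear terms, 89.30 dB(A).
The limit corresponds to 10^(93.0/10) = 1.995e+09; subtracting the fixed part leaves 1.144e+09 for the hydraulic press, i.e. 90.58 dB(A).
Required insertion loss = 95.4 − 90.58 = 4.82 dB.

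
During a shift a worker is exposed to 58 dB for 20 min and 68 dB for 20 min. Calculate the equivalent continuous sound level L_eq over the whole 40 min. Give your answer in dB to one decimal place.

The energy average is taken in the linear domain: L_eq = 10·log₁₀[(Σ tᵢ·10^(Lᵢ/10))/T], T = 40 min.
Σ tᵢ·10^(Lᵢ/10) = 20·10^(58/10) + 20·10^(68/10) = 1.388e+08.
L_eq = 10·log₁₀(1.388e+08/40) = 65.40 dB.

65.4 dB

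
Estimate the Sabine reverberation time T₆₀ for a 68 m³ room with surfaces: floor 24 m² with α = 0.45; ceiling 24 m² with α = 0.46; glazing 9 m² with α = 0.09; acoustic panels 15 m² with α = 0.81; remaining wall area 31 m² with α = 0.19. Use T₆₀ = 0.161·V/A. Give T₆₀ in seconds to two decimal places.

0.27 s

Total absorption A = 24·0.45 + 24·0.46 + 9·0.09 + 15·0.81 + 31·0.19 = 40.69 m² sabins.
T₆₀ = 0.161 × 68 / 40.69 = 0.269 s.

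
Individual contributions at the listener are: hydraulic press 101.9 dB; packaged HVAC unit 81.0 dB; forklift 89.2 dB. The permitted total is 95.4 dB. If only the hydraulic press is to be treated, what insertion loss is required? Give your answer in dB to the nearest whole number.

Everything except the hydraulic press sums to 10^(81.0/10) + 10^(89.2/10) = 9.577e+08 in linear terms, 89.81 dB.
The limit corresponds to 10^(95.4/10) = 3.467e+09; subtracting the fixed part leaves 2.510e+09 for the hydraulic press, i.e. 94.00 dB.
So the hydraulic press must be reduced from 101.9 to 94.00 dB: IL = 7.90 dB.

8 dB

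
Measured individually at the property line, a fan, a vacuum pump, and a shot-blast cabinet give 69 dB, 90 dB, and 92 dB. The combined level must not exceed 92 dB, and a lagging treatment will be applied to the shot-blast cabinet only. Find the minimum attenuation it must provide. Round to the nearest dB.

The untreated sources together contribute 10^(69/10) + 10^(90/10) = 1.008e+09, i.e. 90.03 dB.
To meet 92 dB overall, the treated shot-blast cabinet may contribute at most 10^(92/10) − 1.008e+09 = 5.769e+08, i.e. 87.61 dB.
Required insertion loss = 92 − 87.61 = 4.39 dB.

4 dB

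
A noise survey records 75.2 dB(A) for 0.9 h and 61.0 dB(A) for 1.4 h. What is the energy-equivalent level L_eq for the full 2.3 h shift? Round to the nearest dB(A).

Weight each interval's intensity by its duration and average over T = 2.3 h:
Σ tᵢ·10^(Lᵢ/10) = 0.9·10^(75.2/10) + 1.4·10^(61.0/10) = 3.156e+07.
L_eq = 10·log₁₀(3.156e+07/2.3) = 71.37 dB(A).

71 dB(A)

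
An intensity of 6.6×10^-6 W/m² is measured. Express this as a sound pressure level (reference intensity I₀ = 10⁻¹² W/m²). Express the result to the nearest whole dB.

L = 10·log₁₀(I/I₀) = 10·log₁₀(6.6×10^-6/10⁻¹²) = 10·log₁₀(6.6×10^6).
L = 10·(0.8195 + 6) = 68.20 dB.

68 dB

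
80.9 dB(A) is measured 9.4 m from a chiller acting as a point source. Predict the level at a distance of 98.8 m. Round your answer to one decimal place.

60.5 dB(A)

Spherical spreading from a point source gives a 20·log₁₀(r₂/r₁) drop.
L₂ = 80.9 − 20·log₁₀(98.8/9.4) = 80.9 − 20.433 = 60.47 dB(A).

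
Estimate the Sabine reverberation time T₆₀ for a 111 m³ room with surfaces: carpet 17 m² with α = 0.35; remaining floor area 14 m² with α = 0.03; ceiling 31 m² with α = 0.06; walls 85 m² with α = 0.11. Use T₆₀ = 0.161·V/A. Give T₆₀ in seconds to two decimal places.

A = Σ Sᵢαᵢ = 17·0.35 + 14·0.03 + 31·0.06 + 85·0.11 = 17.58 m².
T₆₀ = 0.161·V/A = 0.161·111/17.58 = 1.017 s.

1.02 s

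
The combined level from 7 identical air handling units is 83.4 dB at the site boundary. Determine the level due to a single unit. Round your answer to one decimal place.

74.9 dB

Dividing the total intensity by 7 lowers the level by 10·log₁₀ 7 = 8.451 dB: L₁ = 83.4 − 8.451.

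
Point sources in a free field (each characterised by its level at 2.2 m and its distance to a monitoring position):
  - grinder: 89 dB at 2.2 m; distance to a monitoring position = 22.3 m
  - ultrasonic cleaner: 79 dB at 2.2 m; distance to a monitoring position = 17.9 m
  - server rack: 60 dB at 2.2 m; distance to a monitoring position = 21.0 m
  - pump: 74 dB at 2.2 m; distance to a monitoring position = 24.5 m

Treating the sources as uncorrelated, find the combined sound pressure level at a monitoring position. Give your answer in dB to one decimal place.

69.6 dB

First find each source's level at the receiver (point-source: −20·log₁₀(r/r_ref)), then combine on an intensity basis.
grinder: 89 − 20·log₁₀(22.3/2.2) = 89 − 20.12 = 68.88 dB.
ultrasonic cleaner: 79 − 20·log₁₀(17.9/2.2) = 79 − 18.21 = 60.79 dB.
server rack: 60 − 20·log₁₀(21.0/2.2) = 60 − 19.60 = 40.40 dB.
pump: 74 − 20·log₁₀(24.5/2.2) = 74 − 20.93 = 53.07 dB.
Σ 10^(L/10) = 9.144e+06 → L_total = 10·log₁₀(9.144e+06) = 69.61 dB.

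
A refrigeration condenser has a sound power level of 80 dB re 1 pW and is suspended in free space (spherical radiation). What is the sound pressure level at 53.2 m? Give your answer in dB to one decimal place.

L_p = L_w − 10·log₁₀(4π·r²) with r = 53.2 m.
4π·r² = 3.557e+04 m², 10·log₁₀ of that is 45.510 dB.
L_p = 80 − 45.510 = 34.49 dB.

34.5 dB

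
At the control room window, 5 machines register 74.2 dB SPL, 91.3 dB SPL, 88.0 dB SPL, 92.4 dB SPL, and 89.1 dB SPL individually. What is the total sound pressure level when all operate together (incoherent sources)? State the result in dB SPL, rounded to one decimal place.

Incoherent sources combine by intensity addition: L_total = 10·log₁₀(Σ 10^(L_i/10)).
Σ 10^(L/10) = 10^(74.2/10) + 10^(91.3/10) + 10^(88.0/10) + 10^(92.4/10) + 10^(89.1/10) = 4.557e+09.
L_total = 10·log₁₀(4.557e+09) = 96.59 dB SPL.

96.6 dB SPL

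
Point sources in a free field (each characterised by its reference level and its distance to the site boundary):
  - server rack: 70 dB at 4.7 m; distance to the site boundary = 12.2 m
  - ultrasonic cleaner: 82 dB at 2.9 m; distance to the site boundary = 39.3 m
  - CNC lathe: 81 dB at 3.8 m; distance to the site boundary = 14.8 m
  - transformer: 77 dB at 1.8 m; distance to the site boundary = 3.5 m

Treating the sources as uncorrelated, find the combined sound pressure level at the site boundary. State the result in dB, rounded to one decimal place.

Propagate each source to the receiver with L = L_ref − 20·log₁₀(r/r_ref), then add intensities.
server rack: 70 − 20·log₁₀(12.2/4.7) = 70 − 8.29 = 61.71 dB.
ultrasonic cleaner: 82 − 20·log₁₀(39.3/2.9) = 82 − 22.64 = 59.36 dB.
CNC lathe: 81 − 20·log₁₀(14.8/3.8) = 81 − 11.81 = 69.19 dB.
transformer: 77 − 20·log₁₀(3.5/1.8) = 77 − 5.78 = 71.22 dB.
Σ 10^(L/10) = 2.390e+07 → L_total = 10·log₁₀(2.390e+07) = 73.78 dB.

73.8 dB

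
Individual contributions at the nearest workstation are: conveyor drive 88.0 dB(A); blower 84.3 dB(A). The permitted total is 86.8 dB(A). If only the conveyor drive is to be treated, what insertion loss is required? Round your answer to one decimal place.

The untreated sources together contribute 10^(84.3/10) = 2.692e+08, i.e. 84.30 dB(A).
The limit corresponds to 10^(86.8/10) = 4.786e+08; subtracting the fixed part leaves 2.095e+08 for the conveyor drive, i.e. 83.21 dB(A).
So the conveyor drive must be reduced from 88.0 to 83.21 dB(A): IL = 4.79 dB.

4.8 dB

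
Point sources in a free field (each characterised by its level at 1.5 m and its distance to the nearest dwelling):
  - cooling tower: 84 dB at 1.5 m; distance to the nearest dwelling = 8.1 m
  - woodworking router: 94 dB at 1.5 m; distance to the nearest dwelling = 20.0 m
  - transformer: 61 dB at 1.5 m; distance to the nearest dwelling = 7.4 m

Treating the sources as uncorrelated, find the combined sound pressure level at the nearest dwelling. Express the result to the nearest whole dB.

74 dB

First find each source's level at the receiver (point-source: −20·log₁₀(r/r_ref)), then combine on an intensity basis.
cooling tower: 84 − 20·log₁₀(8.1/1.5) = 84 − 14.65 = 69.35 dB.
woodworking router: 94 − 20·log₁₀(20.0/1.5) = 94 − 22.50 = 71.50 dB.
transformer: 61 − 20·log₁₀(7.4/1.5) = 61 − 13.86 = 47.14 dB.
Σ 10^(L/10) = 2.280e+07 → L_total = 10·log₁₀(2.280e+07) = 73.58 dB.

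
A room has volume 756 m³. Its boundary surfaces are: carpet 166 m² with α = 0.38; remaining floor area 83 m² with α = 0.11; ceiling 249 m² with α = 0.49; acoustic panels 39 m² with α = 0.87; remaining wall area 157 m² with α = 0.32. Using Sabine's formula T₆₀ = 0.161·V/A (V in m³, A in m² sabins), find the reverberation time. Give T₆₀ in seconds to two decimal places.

0.44 s

A = Σ Sᵢαᵢ = 166·0.38 + 83·0.11 + 249·0.49 + 39·0.87 + 157·0.32 = 278.39 m².
T₆₀ = 0.161·V/A = 0.161·756/278.39 = 0.437 s.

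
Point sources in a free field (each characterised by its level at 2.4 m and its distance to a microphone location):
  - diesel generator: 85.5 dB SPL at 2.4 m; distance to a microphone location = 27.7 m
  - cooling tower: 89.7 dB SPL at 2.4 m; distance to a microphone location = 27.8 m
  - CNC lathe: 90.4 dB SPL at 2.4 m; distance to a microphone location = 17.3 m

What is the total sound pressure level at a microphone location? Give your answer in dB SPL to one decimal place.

Propagate each source to the receiver with L = L_ref − 20·log₁₀(r/r_ref), then add intensities.
diesel generator: 85.5 − 20·log₁₀(27.7/2.4) = 85.5 − 21.25 = 64.25 dB SPL.
cooling tower: 89.7 − 20·log₁₀(27.8/2.4) = 89.7 − 21.28 = 68.42 dB SPL.
CNC lathe: 90.4 − 20·log₁₀(17.3/2.4) = 90.4 − 17.16 = 73.24 dB SPL.
Σ 10^(L/10) = 3.072e+07 → L_total = 10·log₁₀(3.072e+07) = 74.87 dB SPL.

74.9 dB SPL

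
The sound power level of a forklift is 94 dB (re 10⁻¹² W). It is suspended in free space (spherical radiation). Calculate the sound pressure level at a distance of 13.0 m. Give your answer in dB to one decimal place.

60.7 dB

The power spreads over a sphere of area 4π·r², so L_p = L_w − 10·log₁₀(4π·r²).
4π·r² = 2124 m², 10·log₁₀ of that is 33.271 dB.
L_p = 94 − 33.271 = 60.73 dB.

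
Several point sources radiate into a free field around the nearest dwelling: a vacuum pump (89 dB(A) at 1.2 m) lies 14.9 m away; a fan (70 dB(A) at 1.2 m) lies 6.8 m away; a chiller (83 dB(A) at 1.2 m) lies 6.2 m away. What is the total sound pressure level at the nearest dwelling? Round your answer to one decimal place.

Propagate each source to the receiver with L = L_ref − 20·log₁₀(r/r_ref), then add intensities.
vacuum pump: 89 − 20·log₁₀(14.9/1.2) = 89 − 21.88 = 67.12 dB(A).
fan: 70 − 20·log₁₀(6.8/1.2) = 70 − 15.07 = 54.93 dB(A).
chiller: 83 − 20·log₁₀(6.2/1.2) = 83 − 14.26 = 68.74 dB(A).
Σ 10^(L/10) = 1.294e+07 → L_total = 10·log₁₀(1.294e+07) = 71.12 dB(A).

71.1 dB(A)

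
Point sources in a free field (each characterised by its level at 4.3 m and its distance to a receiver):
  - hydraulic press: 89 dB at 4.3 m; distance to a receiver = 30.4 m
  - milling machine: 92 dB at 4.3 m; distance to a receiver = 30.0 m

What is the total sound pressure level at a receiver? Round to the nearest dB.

Apply inverse-square spreading to bring every level to the receiver, then sum 10^(L/10).
hydraulic press: 89 − 20·log₁₀(30.4/4.3) = 89 − 16.99 = 72.01 dB.
milling machine: 92 − 20·log₁₀(30.0/4.3) = 92 − 16.87 = 75.13 dB.
Σ 10^(L/10) = 4.845e+07 → L_total = 10·log₁₀(4.845e+07) = 76.85 dB.

77 dB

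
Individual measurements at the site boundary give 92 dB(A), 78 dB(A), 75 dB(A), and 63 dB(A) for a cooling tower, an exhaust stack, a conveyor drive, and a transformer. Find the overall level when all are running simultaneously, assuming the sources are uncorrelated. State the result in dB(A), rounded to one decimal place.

Incoherent sources combine by intensity addition: L_total = 10·log₁₀(Σ 10^(L_i/10)).
Σ 10^(L/10) = 10^(92/10) + 10^(78/10) + 10^(75/10) + 10^(63/10) = 1.682e+09.
L_total = 10·log₁₀(1.682e+09) = 92.26 dB(A).

92.3 dB(A)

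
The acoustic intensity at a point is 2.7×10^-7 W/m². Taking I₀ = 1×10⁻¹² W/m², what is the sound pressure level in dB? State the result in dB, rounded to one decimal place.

54.3 dB

Dividing by I₀ shifts the exponent by 12: I/I₀ = 2.7×10^5.
L = 10·(0.4314 + 5) = 54.31 dB.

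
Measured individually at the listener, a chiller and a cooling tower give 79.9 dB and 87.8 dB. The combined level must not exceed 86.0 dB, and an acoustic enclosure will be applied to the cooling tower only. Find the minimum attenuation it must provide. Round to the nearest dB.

Everything except the cooling tower sums to 10^(79.9/10) = 9.772e+07 in linear terms, 79.90 dB.
To meet 86.0 dB overall, the treated cooling tower may contribute at most 10^(86.0/10) − 9.772e+07 = 3.004e+08, i.e. 84.78 dB.
So the cooling tower must be reduced from 87.8 to 84.78 dB: IL = 3.02 dB.

3 dB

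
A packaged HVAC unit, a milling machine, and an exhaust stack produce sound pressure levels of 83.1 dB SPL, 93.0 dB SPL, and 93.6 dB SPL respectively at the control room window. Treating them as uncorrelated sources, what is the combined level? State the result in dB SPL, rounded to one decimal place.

96.5 dB SPL

For uncorrelated sources the intensities add, so convert each level to linear form, sum, and take 10·log₁₀ of the total.
Σ 10^(L/10) = 10^(83.1/10) + 10^(93.0/10) + 10^(93.6/10) = 4.490e+09.
L_total = 10·log₁₀(4.490e+09) = 96.52 dB SPL.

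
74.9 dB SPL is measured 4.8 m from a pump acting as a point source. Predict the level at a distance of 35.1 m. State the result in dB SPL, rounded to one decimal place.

For a point source, L₂ = L₁ − 20·log₁₀(r₂/r₁).
L₂ = 74.9 − 20·log₁₀(35.1/4.8) = 74.9 − 17.281 = 57.62 dB SPL.

57.6 dB SPL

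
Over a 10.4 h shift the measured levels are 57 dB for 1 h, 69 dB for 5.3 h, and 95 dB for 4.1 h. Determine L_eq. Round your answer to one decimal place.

91.0 dB

L_eq = 10·log₁₀[(1/T)·Σ tᵢ·10^(Lᵢ/10)] with T = 10.4 h.
Σ tᵢ·10^(Lᵢ/10) = 1·10^(57/10) + 5.3·10^(69/10) + 4.1·10^(95/10) = 1.301e+10.
L_eq = 10·log₁₀(1.301e+10/10.4) = 90.97 dB.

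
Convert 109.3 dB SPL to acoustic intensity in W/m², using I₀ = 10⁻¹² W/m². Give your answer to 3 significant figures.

I = I₀·10^(L/10) = 10⁻¹² × 10^(109.3/10) = 10^(-1.070).

0.0851 W/m²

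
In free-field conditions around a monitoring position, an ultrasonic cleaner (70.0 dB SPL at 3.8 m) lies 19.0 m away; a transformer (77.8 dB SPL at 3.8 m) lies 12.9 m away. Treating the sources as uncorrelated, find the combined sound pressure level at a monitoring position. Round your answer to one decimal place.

First find each source's level at the receiver (point-source: −20·log₁₀(r/r_ref)), then combine on an intensity basis.
ultrasonic cleaner: 70.0 − 20·log₁₀(19.0/3.8) = 70.0 − 13.98 = 56.02 dB SPL.
transformer: 77.8 − 20·log₁₀(12.9/3.8) = 77.8 − 10.62 = 67.18 dB SPL.
Σ 10^(L/10) = 5.629e+06 → L_total = 10·log₁₀(5.629e+06) = 67.50 dB SPL.

67.5 dB SPL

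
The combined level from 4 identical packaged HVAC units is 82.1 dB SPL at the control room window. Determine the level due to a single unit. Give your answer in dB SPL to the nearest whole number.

Dividing the total intensity by 4 lowers the level by 10·log₁₀ 4 = 6.021 dB: L₁ = 82.1 − 6.021.

76 dB SPL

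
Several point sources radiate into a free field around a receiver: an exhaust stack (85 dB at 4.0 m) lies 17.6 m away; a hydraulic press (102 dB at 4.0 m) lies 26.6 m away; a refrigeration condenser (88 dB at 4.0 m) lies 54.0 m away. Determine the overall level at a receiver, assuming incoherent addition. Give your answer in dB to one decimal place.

Propagate each source to the receiver with L = L_ref − 20·log₁₀(r/r_ref), then add intensities.
exhaust stack: 85 − 20·log₁₀(17.6/4.0) = 85 − 12.87 = 72.13 dB.
hydraulic press: 102 − 20·log₁₀(26.6/4.0) = 102 − 16.46 = 85.54 dB.
refrigeration condenser: 88 − 20·log₁₀(54.0/4.0) = 88 − 22.61 = 65.39 dB.
Σ 10^(L/10) = 3.782e+08 → L_total = 10·log₁₀(3.782e+08) = 85.78 dB.

85.8 dB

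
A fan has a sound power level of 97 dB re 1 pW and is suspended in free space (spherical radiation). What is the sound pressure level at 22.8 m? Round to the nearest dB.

The power spreads over a sphere of area 4π·r², so L_p = L_w − 10·log₁₀(4π·r²).
4π·r² = 6533 m², 10·log₁₀ of that is 38.151 dB.
L_p = 97 − 38.151 = 58.85 dB.

59 dB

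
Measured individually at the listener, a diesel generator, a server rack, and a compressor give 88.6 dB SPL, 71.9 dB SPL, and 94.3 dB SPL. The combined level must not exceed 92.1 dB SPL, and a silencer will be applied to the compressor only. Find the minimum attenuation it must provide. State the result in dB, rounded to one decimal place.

The untreated sources together contribute 10^(88.6/10) + 10^(71.9/10) = 7.399e+08, i.e. 88.69 dB SPL.
To meet 92.1 dB SPL overall, the treated compressor may contribute at most 10^(92.1/10) − 7.399e+08 = 8.819e+08, i.e. 89.45 dB SPL.
Required insertion loss = 94.3 − 89.45 = 4.85 dB.

4.8 dB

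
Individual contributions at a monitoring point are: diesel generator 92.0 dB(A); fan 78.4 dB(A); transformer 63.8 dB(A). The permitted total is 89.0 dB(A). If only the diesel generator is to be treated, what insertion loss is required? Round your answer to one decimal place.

3.4 dB

Everything except the diesel generator sums to 10^(78.4/10) + 10^(63.8/10) = 7.158e+07 in linear terms, 78.55 dB(A).
The limit corresponds to 10^(89.0/10) = 7.943e+08; subtracting the fixed part leaves 7.227e+08 for the diesel generator, i.e. 88.59 dB(A).
So the diesel generator must be reduced from 92.0 to 88.59 dB(A): IL = 3.41 dB.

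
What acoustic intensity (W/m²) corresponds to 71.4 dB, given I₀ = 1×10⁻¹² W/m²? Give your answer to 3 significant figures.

I = I₀·10^(L/10) = 10⁻¹² × 10^(71.4/10) = 10^(-4.860).

1.38e-05 W/m²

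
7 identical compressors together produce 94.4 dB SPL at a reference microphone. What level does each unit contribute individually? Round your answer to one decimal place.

85.9 dB SPL

7 equal contributions raise the level by 10·log₁₀ 7 = 8.451 dB, so each unit alone gives 94.4 − 8.451.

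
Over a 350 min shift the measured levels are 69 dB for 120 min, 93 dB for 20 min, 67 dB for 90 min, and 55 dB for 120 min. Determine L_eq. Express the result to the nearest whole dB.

81 dB

Weight each interval's intensity by its duration and average over T = 350 min:
Σ tᵢ·10^(Lᵢ/10) = 120·10^(69/10) + 20·10^(93/10) + 90·10^(67/10) + 120·10^(55/10) = 4.135e+10.
L_eq = 10·log₁₀(4.135e+10/350) = 80.72 dB.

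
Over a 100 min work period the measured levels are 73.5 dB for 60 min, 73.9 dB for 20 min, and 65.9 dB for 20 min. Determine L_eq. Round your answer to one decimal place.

72.8 dB

L_eq = 10·log₁₀[(1/T)·Σ tᵢ·10^(Lᵢ/10)] with T = 100 min.
Σ tᵢ·10^(Lᵢ/10) = 60·10^(73.5/10) + 20·10^(73.9/10) + 20·10^(65.9/10) = 1.912e+09.
L_eq = 10·log₁₀(1.912e+09/100) = 72.81 dB.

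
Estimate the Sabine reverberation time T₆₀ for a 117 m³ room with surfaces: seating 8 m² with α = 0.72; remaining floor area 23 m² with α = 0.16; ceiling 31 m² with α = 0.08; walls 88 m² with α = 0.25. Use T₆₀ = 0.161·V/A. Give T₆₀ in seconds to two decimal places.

0.56 s

Total absorption A = 8·0.72 + 23·0.16 + 31·0.08 + 88·0.25 = 33.92 m² sabins.
T₆₀ = 0.161 × 117 / 33.92 = 0.555 s.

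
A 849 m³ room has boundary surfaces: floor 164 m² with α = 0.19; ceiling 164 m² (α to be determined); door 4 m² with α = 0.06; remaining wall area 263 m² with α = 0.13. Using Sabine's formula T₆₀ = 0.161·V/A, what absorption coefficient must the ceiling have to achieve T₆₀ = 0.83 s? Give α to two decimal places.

0.60

From T₆₀ = 0.161·V/A, the target T₆₀ = 0.83 s needs A = 0.161·849/0.83 = 164.69 m².
Absorption from the other surfaces = 164·0.19 + 4·0.06 + 263·0.13 = 65.59 m², so the ceiling must supply 99.10 m² over 164 m².
α = 99.10/164 = 0.604.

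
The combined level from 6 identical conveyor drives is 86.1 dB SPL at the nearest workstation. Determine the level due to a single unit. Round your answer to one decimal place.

78.3 dB SPL

For N identical incoherent sources L_total = L₁ + 10·log₁₀ N, so L₁ = 86.1 − 10·log₁₀(6) = 86.1 − 7.782.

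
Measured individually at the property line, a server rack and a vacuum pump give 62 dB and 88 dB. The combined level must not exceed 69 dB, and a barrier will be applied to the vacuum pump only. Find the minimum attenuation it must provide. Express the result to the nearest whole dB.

Fixed contribution from the other source: Σ 10^(L/10) = 10^(62/10) = 1.585e+06 (62.00 dB).
To meet 69 dB overall, the treated vacuum pump may contribute at most 10^(69/10) − 1.585e+06 = 6.358e+06, i.e. 68.03 dB.
Required insertion loss = 88 − 68.03 = 19.97 dB.

20 dB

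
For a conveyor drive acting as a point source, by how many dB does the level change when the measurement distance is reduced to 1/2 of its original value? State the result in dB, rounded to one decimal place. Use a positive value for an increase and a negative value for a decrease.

With spherical spreading the level changes by −20·log₁₀(r₂/r₁).
ΔL = −20·log₁₀(0.5) = +6.02 dB.

+6.0 dB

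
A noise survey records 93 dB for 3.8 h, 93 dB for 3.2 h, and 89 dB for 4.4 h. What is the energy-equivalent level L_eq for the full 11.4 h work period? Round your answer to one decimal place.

L_eq = 10·log₁₀[(1/T)·Σ tᵢ·10^(Lᵢ/10)] with T = 11.4 h.
Σ tᵢ·10^(Lᵢ/10) = 3.8·10^(93/10) + 3.2·10^(93/10) + 4.4·10^(89/10) = 1.746e+10.
L_eq = 10·log₁₀(1.746e+10/11.4) = 91.85 dB.

91.9 dB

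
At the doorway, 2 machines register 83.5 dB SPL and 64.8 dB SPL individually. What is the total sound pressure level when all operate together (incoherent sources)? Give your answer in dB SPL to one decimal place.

83.6 dB SPL

Incoherent sources combine by intensity addition: L_total = 10·log₁₀(Σ 10^(L_i/10)).
Σ 10^(L/10) = 10^(83.5/10) + 10^(64.8/10) = 2.269e+08.
L_total = 10·log₁₀(2.269e+08) = 83.56 dB SPL.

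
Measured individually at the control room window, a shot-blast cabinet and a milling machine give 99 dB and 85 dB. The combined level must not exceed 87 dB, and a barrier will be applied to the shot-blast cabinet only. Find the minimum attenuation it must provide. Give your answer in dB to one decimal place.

Fixed contribution from the other source: Σ 10^(L/10) = 10^(85/10) = 3.162e+08 (85.00 dB).
To meet 87 dB overall, the treated shot-blast cabinet may contribute at most 10^(87/10) − 3.162e+08 = 1.850e+08, i.e. 82.67 dB.
So the shot-blast cabinet must be reduced from 99 to 82.67 dB: IL = 16.33 dB.

16.3 dB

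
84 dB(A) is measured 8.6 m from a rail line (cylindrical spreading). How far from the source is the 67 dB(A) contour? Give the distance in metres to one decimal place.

431.0 m

For a line source L₁ − L₂ = 10·log₁₀(r₂/r₁), so r₂ = r₁·10^((L₁−L₂)/10).
r₂ = 8.6·10^((84−67)/10) = 8.6·10^(17.0/10) = 431.02 m.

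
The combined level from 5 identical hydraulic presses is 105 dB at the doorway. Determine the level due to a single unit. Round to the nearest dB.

98 dB

Dividing the total intensity by 5 lowers the level by 10·log₁₀ 5 = 6.990 dB: L₁ = 105 − 6.990.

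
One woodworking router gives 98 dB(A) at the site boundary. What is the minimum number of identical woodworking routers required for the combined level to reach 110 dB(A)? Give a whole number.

The shortfall is 110 − 98 = 12.0 dB, and N units add 10·log₁₀ N, so need 10·log₁₀ N ≥ 12.0.
N ≥ 10^(12.0/10) = 15.849, so N = 16.

16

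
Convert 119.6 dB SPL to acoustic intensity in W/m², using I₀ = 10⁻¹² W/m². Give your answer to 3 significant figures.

I = I₀·10^(L/10) = 10⁻¹² × 10^(119.6/10) = 10^(-0.040).

0.912 W/m²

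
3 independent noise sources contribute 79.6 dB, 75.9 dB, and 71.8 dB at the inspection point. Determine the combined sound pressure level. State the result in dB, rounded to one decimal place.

81.6 dB

For uncorrelated sources the intensities add, so convert each level to linear form, sum, and take 10·log₁₀ of the total.
Σ 10^(L/10) = 10^(79.6/10) + 10^(75.9/10) + 10^(71.8/10) = 1.452e+08.
L_total = 10·log₁₀(1.452e+08) = 81.62 dB.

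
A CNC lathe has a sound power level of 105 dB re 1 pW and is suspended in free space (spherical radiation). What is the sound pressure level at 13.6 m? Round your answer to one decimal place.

71.3 dB

L_p = L_w − 10·log₁₀(4π·r²) with r = 13.6 m.
4π·r² = 2324 m², 10·log₁₀ of that is 33.663 dB.
L_p = 105 − 33.663 = 71.34 dB.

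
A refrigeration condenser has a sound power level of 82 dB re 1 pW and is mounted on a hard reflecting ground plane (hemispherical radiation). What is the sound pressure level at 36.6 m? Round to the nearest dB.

43 dB

L_p = L_w − 10·log₁₀(2π·r²) with r = 36.6 m.
2π·r² = 8417 m², 10·log₁₀ of that is 39.251 dB.
L_p = 82 − 39.251 = 42.75 dB.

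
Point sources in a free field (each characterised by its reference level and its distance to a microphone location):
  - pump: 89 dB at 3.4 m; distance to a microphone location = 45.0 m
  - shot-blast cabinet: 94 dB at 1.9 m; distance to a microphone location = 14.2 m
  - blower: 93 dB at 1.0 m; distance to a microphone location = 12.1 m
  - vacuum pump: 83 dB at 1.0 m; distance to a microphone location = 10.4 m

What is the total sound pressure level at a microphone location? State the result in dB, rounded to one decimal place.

Apply inverse-square spreading to bring every level to the receiver, then sum 10^(L/10).
pump: 89 − 20·log₁₀(45.0/3.4) = 89 − 22.43 = 66.57 dB.
shot-blast cabinet: 94 − 20·log₁₀(14.2/1.9) = 94 − 17.47 = 76.53 dB.
blower: 93 − 20·log₁₀(12.1/1.0) = 93 − 21.66 = 71.34 dB.
vacuum pump: 83 − 20·log₁₀(10.4/1.0) = 83 − 20.34 = 62.66 dB.
Σ 10^(L/10) = 6.498e+07 → L_total = 10·log₁₀(6.498e+07) = 78.13 dB.

78.1 dB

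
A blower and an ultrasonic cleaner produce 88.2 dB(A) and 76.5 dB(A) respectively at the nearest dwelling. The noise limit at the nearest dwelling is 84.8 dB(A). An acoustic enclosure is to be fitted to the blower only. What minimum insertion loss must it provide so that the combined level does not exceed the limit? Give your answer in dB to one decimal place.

The untreated sources together contribute 10^(76.5/10) = 4.467e+07, i.e. 76.50 dB(A).
The limit corresponds to 10^(84.8/10) = 3.020e+08; subtracting the fixed part leaves 2.573e+08 for the blower, i.e. 84.10 dB(A).
Required insertion loss = 88.2 − 84.10 = 4.10 dB.

4.1 dB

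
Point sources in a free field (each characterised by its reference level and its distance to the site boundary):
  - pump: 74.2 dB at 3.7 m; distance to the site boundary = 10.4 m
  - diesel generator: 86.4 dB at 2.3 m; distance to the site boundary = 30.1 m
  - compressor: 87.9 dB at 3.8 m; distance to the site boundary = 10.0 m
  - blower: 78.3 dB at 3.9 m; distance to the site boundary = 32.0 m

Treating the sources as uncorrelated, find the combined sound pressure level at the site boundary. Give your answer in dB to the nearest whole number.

80 dB

First find each source's level at the receiver (point-source: −20·log₁₀(r/r_ref)), then combine on an intensity basis.
pump: 74.2 − 20·log₁₀(10.4/3.7) = 74.2 − 8.98 = 65.22 dB.
diesel generator: 86.4 − 20·log₁₀(30.1/2.3) = 86.4 − 22.34 = 64.06 dB.
compressor: 87.9 − 20·log₁₀(10.0/3.8) = 87.9 − 8.40 = 79.50 dB.
blower: 78.3 − 20·log₁₀(32.0/3.9) = 78.3 − 18.28 = 60.02 dB.
Σ 10^(L/10) = 9.592e+07 → L_total = 10·log₁₀(9.592e+07) = 79.82 dB.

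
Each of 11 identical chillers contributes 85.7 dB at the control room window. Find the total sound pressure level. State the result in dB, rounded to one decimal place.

With 11 equal, uncorrelated contributions the intensity is 11× that of one unit, giving a rise of 10·log₁₀ 11.
L_total = 85.7 + 10·log₁₀(11) = 85.7 + 10.414 = 96.11 dB.

96.1 dB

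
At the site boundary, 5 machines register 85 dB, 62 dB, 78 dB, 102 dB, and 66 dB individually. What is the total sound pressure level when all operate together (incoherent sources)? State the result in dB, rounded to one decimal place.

102.1 dB

Incoherent sources combine by intensity addition: L_total = 10·log₁₀(Σ 10^(L_i/10)).
Σ 10^(L/10) = 10^(85/10) + 10^(62/10) + 10^(78/10) + 10^(102/10) + 10^(66/10) = 1.623e+10.
L_total = 10·log₁₀(1.623e+10) = 102.10 dB.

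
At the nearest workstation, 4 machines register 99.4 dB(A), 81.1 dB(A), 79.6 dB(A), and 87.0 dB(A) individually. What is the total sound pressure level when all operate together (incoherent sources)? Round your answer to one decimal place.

99.7 dB(A)

Incoherent sources combine by intensity addition: L_total = 10·log₁₀(Σ 10^(L_i/10)).
Σ 10^(L/10) = 10^(99.4/10) + 10^(81.1/10) + 10^(79.6/10) + 10^(87.0/10) = 9.431e+09.
L_total = 10·log₁₀(9.431e+09) = 99.75 dB(A).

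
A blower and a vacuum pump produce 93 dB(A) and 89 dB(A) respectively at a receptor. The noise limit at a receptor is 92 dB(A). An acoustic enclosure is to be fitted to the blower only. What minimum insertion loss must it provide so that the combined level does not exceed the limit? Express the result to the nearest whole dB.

4 dB

The untreated sources together contribute 10^(89/10) = 7.943e+08, i.e. 89.00 dB(A).
The limit corresponds to 10^(92/10) = 1.585e+09; subtracting the fixed part leaves 7.906e+08 for the blower, i.e. 88.98 dB(A).
So the blower must be reduced from 93 to 88.98 dB(A): IL = 4.02 dB.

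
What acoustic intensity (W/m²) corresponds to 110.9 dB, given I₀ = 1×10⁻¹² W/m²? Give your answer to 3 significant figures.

I/I₀ = 10^(110.9/10) = 1.23e+11, so I = 1.23e+11 × 10⁻¹² W/m².

0.123 W/m²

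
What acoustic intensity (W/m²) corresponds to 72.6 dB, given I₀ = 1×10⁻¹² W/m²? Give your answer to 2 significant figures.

1.8e-05 W/m²

I = I₀·10^(L/10) = 10⁻¹² × 10^(72.6/10) = 10^(-4.740).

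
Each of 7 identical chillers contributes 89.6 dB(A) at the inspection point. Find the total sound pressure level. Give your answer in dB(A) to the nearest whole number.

98 dB(A)

N identical incoherent sources raise the level by 10·log₁₀ N.
L_total = 89.6 + 10·log₁₀(7) = 89.6 + 8.451 = 98.05 dB(A).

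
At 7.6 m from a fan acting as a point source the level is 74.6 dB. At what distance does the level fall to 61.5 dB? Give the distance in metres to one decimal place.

The 13.1 dB drop corresponds to a distance ratio of 10^(13.1/20) for a point source.
r₂ = 7.6·10^((74.6−61.5)/20) = 7.6·10^(13.1/20) = 34.34 m.

34.3 m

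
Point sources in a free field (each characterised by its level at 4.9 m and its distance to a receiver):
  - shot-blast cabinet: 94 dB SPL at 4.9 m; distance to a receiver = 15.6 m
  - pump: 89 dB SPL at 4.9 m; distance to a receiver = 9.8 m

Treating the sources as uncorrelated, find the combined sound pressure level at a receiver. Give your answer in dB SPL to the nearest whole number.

Apply inverse-square spreading to bring every level to the receiver, then sum 10^(L/10).
shot-blast cabinet: 94 − 20·log₁₀(15.6/4.9) = 94 − 10.06 = 83.94 dB SPL.
pump: 89 − 20·log₁₀(9.8/4.9) = 89 − 6.02 = 82.98 dB SPL.
Σ 10^(L/10) = 4.464e+08 → L_total = 10·log₁₀(4.464e+08) = 86.50 dB SPL.

86 dB SPL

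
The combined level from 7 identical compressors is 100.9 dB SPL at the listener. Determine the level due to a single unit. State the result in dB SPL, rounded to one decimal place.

7 equal contributions raise the level by 10·log₁₀ 7 = 8.451 dB, so each unit alone gives 100.9 − 8.451.

92.4 dB SPL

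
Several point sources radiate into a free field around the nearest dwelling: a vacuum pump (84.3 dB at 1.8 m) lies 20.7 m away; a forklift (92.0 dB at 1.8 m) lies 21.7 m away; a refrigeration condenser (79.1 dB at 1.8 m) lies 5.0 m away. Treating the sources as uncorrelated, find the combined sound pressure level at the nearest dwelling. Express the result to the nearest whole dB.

Apply inverse-square spreading to bring every level to the receiver, then sum 10^(L/10).
vacuum pump: 84.3 − 20·log₁₀(20.7/1.8) = 84.3 − 21.21 = 63.09 dB.
forklift: 92.0 − 20·log₁₀(21.7/1.8) = 92.0 − 21.62 = 70.38 dB.
refrigeration condenser: 79.1 − 20·log₁₀(5.0/1.8) = 79.1 − 8.87 = 70.23 dB.
Σ 10^(L/10) = 2.347e+07 → L_total = 10·log₁₀(2.347e+07) = 73.71 dB.

74 dB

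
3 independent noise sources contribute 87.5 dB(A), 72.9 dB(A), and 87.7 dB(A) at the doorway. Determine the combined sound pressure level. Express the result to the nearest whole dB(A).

91 dB(A)

For uncorrelated sources the intensities add, so convert each level to linear form, sum, and take 10·log₁₀ of the total.
Σ 10^(L/10) = 10^(87.5/10) + 10^(72.9/10) + 10^(87.7/10) = 1.171e+09.
L_total = 10·log₁₀(1.171e+09) = 90.68 dB(A).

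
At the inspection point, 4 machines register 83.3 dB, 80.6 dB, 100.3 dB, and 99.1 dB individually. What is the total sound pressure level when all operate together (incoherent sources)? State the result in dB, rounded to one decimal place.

102.8 dB

For uncorrelated sources the intensities add, so convert each level to linear form, sum, and take 10·log₁₀ of the total.
Σ 10^(L/10) = 10^(83.3/10) + 10^(80.6/10) + 10^(100.3/10) + 10^(99.1/10) = 1.917e+10.
L_total = 10·log₁₀(1.917e+10) = 102.83 dB.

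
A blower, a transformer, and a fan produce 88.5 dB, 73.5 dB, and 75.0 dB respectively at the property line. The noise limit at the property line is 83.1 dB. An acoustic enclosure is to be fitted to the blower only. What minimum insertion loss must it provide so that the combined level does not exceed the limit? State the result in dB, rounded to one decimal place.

6.7 dB

Everything except the blower sums to 10^(73.5/10) + 10^(75.0/10) = 5.401e+07 in linear terms, 77.32 dB.
The limit corresponds to 10^(83.1/10) = 2.042e+08; subtracting the fixed part leaves 1.502e+08 for the blower, i.e. 81.77 dB.
So the blower must be reduced from 88.5 to 81.77 dB: IL = 6.73 dB.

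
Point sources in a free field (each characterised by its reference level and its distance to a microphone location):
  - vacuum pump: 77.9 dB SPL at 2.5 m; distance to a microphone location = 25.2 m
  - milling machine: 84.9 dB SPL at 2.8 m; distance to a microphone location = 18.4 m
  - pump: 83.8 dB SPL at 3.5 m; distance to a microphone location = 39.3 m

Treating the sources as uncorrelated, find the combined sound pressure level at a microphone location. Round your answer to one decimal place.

69.9 dB SPL

First find each source's level at the receiver (point-source: −20·log₁₀(r/r_ref)), then combine on an intensity basis.
vacuum pump: 77.9 − 20·log₁₀(25.2/2.5) = 77.9 − 20.07 = 57.83 dB SPL.
milling machine: 84.9 − 20·log₁₀(18.4/2.8) = 84.9 − 16.35 = 68.55 dB SPL.
pump: 83.8 − 20·log₁₀(39.3/3.5) = 83.8 − 21.01 = 62.79 dB SPL.
Σ 10^(L/10) = 9.666e+06 → L_total = 10·log₁₀(9.666e+06) = 69.85 dB SPL.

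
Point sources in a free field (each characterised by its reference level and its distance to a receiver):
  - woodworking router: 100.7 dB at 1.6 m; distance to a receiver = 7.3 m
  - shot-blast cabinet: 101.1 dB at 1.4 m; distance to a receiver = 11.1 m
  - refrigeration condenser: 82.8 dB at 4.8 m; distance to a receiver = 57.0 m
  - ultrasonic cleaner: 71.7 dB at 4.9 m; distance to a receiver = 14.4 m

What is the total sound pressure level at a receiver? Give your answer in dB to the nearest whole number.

Propagate each source to the receiver with L = L_ref − 20·log₁₀(r/r_ref), then add intensities.
woodworking router: 100.7 − 20·log₁₀(7.3/1.6) = 100.7 − 13.18 = 87.52 dB.
shot-blast cabinet: 101.1 − 20·log₁₀(11.1/1.4) = 101.1 − 17.98 = 83.12 dB.
refrigeration condenser: 82.8 − 20·log₁₀(57.0/4.8) = 82.8 − 21.49 = 61.31 dB.
ultrasonic cleaner: 71.7 − 20·log₁₀(14.4/4.9) = 71.7 − 9.36 = 62.34 dB.
Σ 10^(L/10) = 7.724e+08 → L_total = 10·log₁₀(7.724e+08) = 88.88 dB.

89 dB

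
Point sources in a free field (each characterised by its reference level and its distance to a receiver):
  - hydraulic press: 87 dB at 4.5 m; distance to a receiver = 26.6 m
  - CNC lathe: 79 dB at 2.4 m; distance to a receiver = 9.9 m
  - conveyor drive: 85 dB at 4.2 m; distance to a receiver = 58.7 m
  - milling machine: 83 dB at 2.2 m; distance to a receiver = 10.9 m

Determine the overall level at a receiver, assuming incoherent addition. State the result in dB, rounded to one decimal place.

74.6 dB

Propagate each source to the receiver with L = L_ref − 20·log₁₀(r/r_ref), then add intensities.
hydraulic press: 87 − 20·log₁₀(26.6/4.5) = 87 − 15.43 = 71.57 dB.
CNC lathe: 79 − 20·log₁₀(9.9/2.4) = 79 − 12.31 = 66.69 dB.
conveyor drive: 85 − 20·log₁₀(58.7/4.2) = 85 − 22.91 = 62.09 dB.
milling machine: 83 − 20·log₁₀(10.9/2.2) = 83 − 13.90 = 69.10 dB.
Σ 10^(L/10) = 2.876e+07 → L_total = 10·log₁₀(2.876e+07) = 74.59 dB.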